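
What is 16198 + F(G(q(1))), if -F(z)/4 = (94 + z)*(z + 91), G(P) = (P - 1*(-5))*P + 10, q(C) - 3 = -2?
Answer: -30882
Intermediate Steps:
q(C) = 1 (q(C) = 3 - 2 = 1)
G(P) = 10 + P*(5 + P) (G(P) = (P + 5)*P + 10 = (5 + P)*P + 10 = P*(5 + P) + 10 = 10 + P*(5 + P))
F(z) = -4*(91 + z)*(94 + z) (F(z) = -4*(94 + z)*(z + 91) = -4*(94 + z)*(91 + z) = -4*(91 + z)*(94 + z))
16198 + F(G(q(1))) = 16198 + (-34216 - 740*(10 + 1² + 5*1) - 4*(10 + 1² + 5*1)²) = 16198 + (-34216 - 740*(10 + 1 + 5) - 4*(10 + 1 + 5)²) = 16198 + (-34216 - 740*16 - 4*16²) = 16198 + (-34216 - 11840 - 4*256) = 16198 + (-34216 - 11840 - 1024) = 16198 - 47080 = -30882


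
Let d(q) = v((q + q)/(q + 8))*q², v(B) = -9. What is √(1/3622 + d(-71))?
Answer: I*√595190644574/3622 ≈ 213.0*I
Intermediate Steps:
d(q) = -9*q²
√(1/3622 + d(-71)) = √(1/3622 - 9*(-71)²) = √(1/3622 - 9*5041) = √(1/3622 - 45369) = √(-164326517/3622) = I*√595190644574/3622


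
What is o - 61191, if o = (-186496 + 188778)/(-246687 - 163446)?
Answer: -25096450685/410133 ≈ -61191.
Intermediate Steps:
o = -2282/410133 (o = 2282/(-410133) = 2282*(-1/410133) = -2282/410133 ≈ -0.0055640)
o - 61191 = -2282/410133 - 61191 = -25096450685/410133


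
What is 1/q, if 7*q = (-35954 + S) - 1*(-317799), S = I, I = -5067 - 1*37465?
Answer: 7/239313 ≈ 2.9250e-5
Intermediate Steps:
I = -42532 (I = -5067 - 37465 = -42532)
S = -42532
q = 239313/7 (q = ((-35954 - 42532) - 1*(-317799))/7 = (-78486 + 317799)/7 = (1/7)*239313 = 239313/7 ≈ 34188.)
1/q = 1/(239313/7) = 7/239313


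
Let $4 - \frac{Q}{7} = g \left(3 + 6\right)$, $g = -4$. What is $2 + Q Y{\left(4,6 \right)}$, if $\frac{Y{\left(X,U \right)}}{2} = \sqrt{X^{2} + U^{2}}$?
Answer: $2 + 1120 \sqrt{13} \approx 4040.2$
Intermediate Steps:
$Q = 280$ ($Q = 28 - 7 \left(- 4 \left(3 + 6\right)\right) = 28 - 7 \left(\left(-4\right) 9\right) = 28 - -252 = 28 + 252 = 280$)
$Y{\left(X,U \right)} = 2 \sqrt{U^{2} + X^{2}}$ ($Y{\left(X,U \right)} = 2 \sqrt{X^{2} + U^{2}} = 2 \sqrt{U^{2} + X^{2}}$)
$2 + Q Y{\left(4,6 \right)} = 2 + 280 \cdot 2 \sqrt{6^{2} + 4^{2}} = 2 + 280 \cdot 2 \sqrt{36 + 16} = 2 + 280 \cdot 2 \sqrt{52} = 2 + 280 \cdot 2 \cdot 2 \sqrt{13} = 2 + 280 \cdot 4 \sqrt{13} = 2 + 1120 \sqrt{13}$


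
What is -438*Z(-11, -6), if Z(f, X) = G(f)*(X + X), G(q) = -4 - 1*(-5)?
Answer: 5256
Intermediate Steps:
G(q) = 1 (G(q) = -4 + 5 = 1)
Z(f, X) = 2*X (Z(f, X) = 1*(X + X) = 1*(2*X) = 2*X)
-438*Z(-11, -6) = -438*2*(-6) = -438/(1/(-12)) = -438/(-1/12) = -438*(-12) = 5256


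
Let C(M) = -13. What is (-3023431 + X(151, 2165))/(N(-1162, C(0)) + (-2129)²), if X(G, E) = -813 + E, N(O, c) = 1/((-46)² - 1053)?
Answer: -3212469977/4818197384 ≈ -0.66674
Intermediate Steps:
N(O, c) = 1/1063 (N(O, c) = 1/(2116 - 1053) = 1/1063)
(-3023431 + X(151, 2165))/(N(-1162, C(0)) + (-2129)²) = (-3023431 + (-813 + 2165))/(1/1063 + (-2129)²) = (-3023431 + 1352)/(1/1063 + 4532641) = -3022079/4818197384/1063 = -3022079*1063/4818197384 = -3212469977/4818197384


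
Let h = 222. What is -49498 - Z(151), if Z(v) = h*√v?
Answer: -49498 - 222*√151 ≈ -52226.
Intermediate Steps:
Z(v) = 222*√v
-49498 - Z(151) = -49498 - 222*√151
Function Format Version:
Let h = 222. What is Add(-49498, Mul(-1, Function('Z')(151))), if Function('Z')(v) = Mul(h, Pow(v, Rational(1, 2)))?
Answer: Add(-49498, Mul(-222, Pow(151, Rational(1, 2)))) ≈ -52226.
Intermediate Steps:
Function('Z')(v) = Mul(222, Pow(v, Rational(1, 2)))
Add(-49498, Mul(-1, Function('Z')(151))) = Add(-49498, Mul(-1, Mul(222, Pow(151, Rational(1, 2))))) = Add(-49498, Mul(-222, Pow(151, Rational(1, 2))))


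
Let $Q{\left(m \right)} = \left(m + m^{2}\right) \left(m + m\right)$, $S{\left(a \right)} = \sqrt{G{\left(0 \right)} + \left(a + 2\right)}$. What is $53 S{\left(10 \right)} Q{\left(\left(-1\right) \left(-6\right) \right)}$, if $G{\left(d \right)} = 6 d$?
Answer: $53424 \sqrt{3} \approx 92533.0$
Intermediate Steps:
$S{\left(a \right)} = \sqrt{2 + a}$ ($S{\left(a \right)} = \sqrt{6 \cdot 0 + \left(a + 2\right)} = \sqrt{0 + \left(2 + a\right)} = \sqrt{2 + a}$)
$Q{\left(m \right)} = 2 m \left(m + m^{2}\right)$ ($Q{\left(m \right)} = \left(m + m^{2}\right) 2 m = 2 m \left(m + m^{2}\right)$)
$53 S{\left(10 \right)} Q{\left(\left(-1\right) \left(-6\right) \right)} = 53 \sqrt{2 + 10} \cdot 2 \left(\left(-1\right) \left(-6\right)\right)^{2} \left(1 - -6\right) = 53 \sqrt{12} \cdot 2 \cdot 6^{2} \left(1 + 6\right) = 53 \cdot 2 \sqrt{3} \cdot 2 \cdot 36 \cdot 7 = 106 \sqrt{3} \cdot 504 = 53424 \sqrt{3}$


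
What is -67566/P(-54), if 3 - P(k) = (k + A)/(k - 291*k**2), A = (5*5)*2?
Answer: -28668591630/1272913 ≈ -22522.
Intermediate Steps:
A = 50 (A = 25*2 = 50)
P(k) = 3 - (50 + k)/(k - 291*k**2) (P(k) = 3 - (k + 50)/(k - 291*k**2) = 3 - (50 + k)/(k - 291*k**2))
-67566/P(-54) = -67566*(-54*(-1 + 291*(-54))/(50 - 2*(-54) + 873*(-54)**2)) = -67566*(-54*(-1 - 15714)/(50 + 108 + 873*2916)) = -67566*848610/(50 + 108 + 2545668) = -67566/((-1/54*(-1/15715)*2545826)) = -67566/1272913/424305 = -67566*424305/1272913 = -28668591630/1272913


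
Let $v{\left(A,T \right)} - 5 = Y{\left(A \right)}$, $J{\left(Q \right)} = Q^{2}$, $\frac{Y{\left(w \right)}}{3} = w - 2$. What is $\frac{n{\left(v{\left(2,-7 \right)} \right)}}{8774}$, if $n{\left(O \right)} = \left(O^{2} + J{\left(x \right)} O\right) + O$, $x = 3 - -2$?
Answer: $\frac{155}{8774} \approx 0.017666$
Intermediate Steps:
$Y{\left(w \right)} = -6 + 3 w$ ($Y{\left(w \right)} = 3 \left(w - 2\right) = 3 \left(-2 + w\right) = -6 + 3 w$)
$x = 5$ ($x = 3 + 2 = 5$)
$v{\left(A,T \right)} = -1 + 3 A$ ($v{\left(A,T \right)} = 5 + \left(-6 + 3 A\right) = -1 + 3 A$)
$n{\left(O \right)} = O^{2} + 26 O$ ($n{\left(O \right)} = \left(O^{2} + 5^{2} O\right) + O = \left(O^{2} + 25 O\right) + O = O^{2} + 26 O$)
$\frac{n{\left(v{\left(2,-7 \right)} \right)}}{8774} = \frac{\left(-1 + 3 \cdot 2\right) \left(26 + \left(-1 + 3 \cdot 2\right)\right)}{8774} = \left(-1 + 6\right) \left(26 + \left(-1 + 6\right)\right) \frac{1}{8774} = 5 \left(26 + 5\right) \frac{1}{8774} = 5 \cdot 31 \cdot \frac{1}{8774} = 155 \cdot \frac{1}{8774} = \frac{155}{8774}$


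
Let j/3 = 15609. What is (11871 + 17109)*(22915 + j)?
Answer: 2021123160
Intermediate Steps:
j = 46827 (j = 3*15609 = 46827)
(11871 + 17109)*(22915 + j) = (11871 + 17109)*(22915 + 46827) = 28980*69742 = 2021123160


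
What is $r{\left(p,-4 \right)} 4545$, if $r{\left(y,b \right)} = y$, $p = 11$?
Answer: $49995$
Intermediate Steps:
$r{\left(p,-4 \right)} 4545 = 11 \cdot 4545 = 49995$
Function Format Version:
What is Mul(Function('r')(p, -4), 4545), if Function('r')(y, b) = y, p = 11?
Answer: 49995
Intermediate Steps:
Mul(Function('r')(p, -4), 4545) = Mul(11, 4545) = 49995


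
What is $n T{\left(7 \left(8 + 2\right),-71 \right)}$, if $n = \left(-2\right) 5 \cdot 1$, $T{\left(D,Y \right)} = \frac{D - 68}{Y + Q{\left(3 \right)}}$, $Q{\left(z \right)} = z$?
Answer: $\frac{5}{17} \approx 0.29412$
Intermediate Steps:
$T{\left(D,Y \right)} = \frac{-68 + D}{3 + Y}$ ($T{\left(D,Y \right)} = \frac{D - 68}{Y + 3} = \frac{-68 + D}{3 + Y}$)
$n = -10$ ($n = \left(-10\right) 1 = -10$)
$n T{\left(7 \left(8 + 2\right),-71 \right)} = - 10 \frac{-68 + 7 \left(8 + 2\right)}{3 - 71} = - 10 \frac{-68 + 7 \cdot 10}{-68} = - 10 \left(- \frac{-68 + 70}{68}\right) = - 10 \left(\left(- \frac{1}{68}\right) 2\right) = \left(-10\right) \left(- \frac{1}{34}\right) = \frac{5}{17}$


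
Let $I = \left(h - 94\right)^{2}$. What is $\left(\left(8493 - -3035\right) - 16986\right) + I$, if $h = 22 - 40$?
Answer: $7086$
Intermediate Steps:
$h = -18$
$I = 12544$ ($I = \left(-18 - 94\right)^{2} = \left(-112\right)^{2} = 12544$)
$\left(\left(8493 - -3035\right) - 16986\right) + I = \left(\left(8493 - -3035\right) - 16986\right) + 12544 = \left(\left(8493 + 3035\right) - 16986\right) + 12544 = \left(11528 - 16986\right) + 12544 = -5458 + 12544 = 7086$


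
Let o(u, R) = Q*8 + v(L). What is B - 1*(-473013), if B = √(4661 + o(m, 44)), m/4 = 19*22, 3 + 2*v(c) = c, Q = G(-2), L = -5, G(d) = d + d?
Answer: 473013 + 5*√185 ≈ 4.7308e+5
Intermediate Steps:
G(d) = 2*d
Q = -4 (Q = 2*(-2) = -4)
v(c) = -3/2 + c/2
m = 1672 (m = 4*(19*22) = 4*418 = 1672)
o(u, R) = -36 (o(u, R) = -4*8 + (-3/2 + (½)*(-5)) = -32 + (-3/2 - 5/2) = -32 - 4 = -36)
B = 5*√185 (B = √(4661 - 36) = √4625 = 5*√185 ≈ 68.007)
B - 1*(-473013) = 5*√185 - 1*(-473013) = 5*√185 + 473013 = 473013 + 5*√185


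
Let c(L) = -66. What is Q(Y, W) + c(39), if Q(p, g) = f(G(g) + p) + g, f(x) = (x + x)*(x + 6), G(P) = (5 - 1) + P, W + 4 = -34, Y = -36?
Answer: 8856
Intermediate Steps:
W = -38 (W = -4 - 34 = -38)
G(P) = 4 + P
f(x) = 2*x*(6 + x) (f(x) = (2*x)*(6 + x) = 2*x*(6 + x))
Q(p, g) = g + 2*(4 + g + p)*(10 + g + p) (Q(p, g) = 2*((4 + g) + p)*(6 + ((4 + g) + p)) + g = 2*(4 + g + p)*(6 + (4 + g + p)) + g = 2*(4 + g + p)*(10 + g + p) + g = g + 2*(4 + g + p)*(10 + g + p))
Q(Y, W) + c(39) = (-38 + 2*(4 - 38 - 36)*(10 - 38 - 36)) - 66 = (-38 + 2*(-70)*(-64)) - 66 = (-38 + 8960) - 66 = 8922 - 66 = 8856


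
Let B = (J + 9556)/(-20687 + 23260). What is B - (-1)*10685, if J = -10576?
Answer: 27491485/2573 ≈ 10685.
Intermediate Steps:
B = -1020/2573 (B = (-10576 + 9556)/(-20687 + 23260) = -1020/2573 ≈ -0.39642)
B - (-1)*10685 = -1020/2573 - (-1)*10685 = -1020/2573 - 1*(-10685) = -1020/2573 + 10685 = 27491485/2573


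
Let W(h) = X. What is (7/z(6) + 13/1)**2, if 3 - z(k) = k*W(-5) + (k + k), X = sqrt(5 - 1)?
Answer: 1444/9 ≈ 160.44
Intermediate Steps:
X = 2 (X = sqrt(4) = 2)
W(h) = 2
z(k) = 3 - 4*k (z(k) = 3 - (k*2 + (k + k)) = 3 - (2*k + 2*k) = 3 - 4*k)
(7/z(6) + 13/1)**2 = (7/(3 - 4*6) + 13/1)**2 = (7/(3 - 24) + 13*1)**2 = (7/(-21) + 13)**2 = (7*(-1/21) + 13)**2 = (-1/3 + 13)**2 = (38/3)**2 = 1444/9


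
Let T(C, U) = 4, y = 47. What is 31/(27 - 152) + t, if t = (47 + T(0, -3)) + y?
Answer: 12219/125 ≈ 97.752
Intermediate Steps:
t = 98 (t = (47 + 4) + 47 = 51 + 47 = 98)
31/(27 - 152) + t = 31/(27 - 152) + 98 = 31/(-125) + 98 = 31*(-1/125) + 98 = -31/125 + 98 = 12219/125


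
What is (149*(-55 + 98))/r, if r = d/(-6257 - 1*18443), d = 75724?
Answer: -39563225/18931 ≈ -2089.9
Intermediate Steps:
r = -18931/6175 (r = 75724/(-6257 - 1*18443) = 75724/(-6257 - 18443) = 75724/(-24700) = 75724*(-1/24700) = -18931/6175 ≈ -3.0658)
(149*(-55 + 98))/r = (149*(-55 + 98))/(-18931/6175) = (149*43)*(-6175/18931) = 6407*(-6175/18931) = -39563225/18931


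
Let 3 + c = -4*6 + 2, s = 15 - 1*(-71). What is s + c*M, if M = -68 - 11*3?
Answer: 2611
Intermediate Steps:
s = 86 (s = 15 + 71 = 86)
M = -101 (M = -68 - 1*33 = -68 - 33 = -101)
c = -25 (c = -3 + (-4*6 + 2) = -3 + (-24 + 2) = -3 - 22 = -25)
s + c*M = 86 - 25*(-101) = 86 + 2525 = 2611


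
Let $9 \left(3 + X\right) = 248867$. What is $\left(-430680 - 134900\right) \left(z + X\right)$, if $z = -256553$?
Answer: $\frac{1165172284460}{9} \approx 1.2946 \cdot 10^{11}$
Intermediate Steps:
$X = \frac{248840}{9}$ ($X = -3 + \frac{1}{9} \cdot 248867 = -3 + \frac{248867}{9} = \frac{248840}{9} \approx 27649.0$)
$\left(-430680 - 134900\right) \left(z + X\right) = \left(-430680 - 134900\right) \left(-256553 + \frac{248840}{9}\right) = \left(-565580\right) \left(- \frac{2060137}{9}\right) = \frac{1165172284460}{9}$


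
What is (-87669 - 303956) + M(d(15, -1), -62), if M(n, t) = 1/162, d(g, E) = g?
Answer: -63443249/162 ≈ -3.9163e+5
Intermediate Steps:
M(n, t) = 1/162
(-87669 - 303956) + M(d(15, -1), -62) = (-87669 - 303956) + 1/162 = -391625 + 1/162 = -63443249/162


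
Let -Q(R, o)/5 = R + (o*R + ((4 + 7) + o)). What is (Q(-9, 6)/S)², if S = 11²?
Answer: 52900/14641 ≈ 3.6131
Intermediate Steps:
S = 121
Q(R, o) = -55 - 5*R - 5*o - 5*R*o (Q(R, o) = -5*(R + (o*R + ((4 + 7) + o))) = -5*(R + (R*o + (11 + o))) = -5*(R + (11 + o + R*o)) = -5*(11 + R + o + R*o) = -55 - 5*R - 5*o - 5*R*o)
(Q(-9, 6)/S)² = ((-55 - 5*(-9) - 5*6 - 5*(-9)*6)/121)² = ((-55 + 45 - 30 + 270)*(1/121))² = (230*(1/121))² = (230/121)² = 52900/14641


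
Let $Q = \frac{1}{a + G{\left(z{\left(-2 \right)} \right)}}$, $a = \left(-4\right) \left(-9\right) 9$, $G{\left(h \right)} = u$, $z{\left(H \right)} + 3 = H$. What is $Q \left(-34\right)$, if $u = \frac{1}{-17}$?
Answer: $- \frac{578}{5507} \approx -0.10496$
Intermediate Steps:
$z{\left(H \right)} = -3 + H$
$u = - \frac{1}{17} \approx -0.058824$
$G{\left(h \right)} = - \frac{1}{17}$
$a = 324$ ($a = 36 \cdot 9 = 324$)
$Q = \frac{17}{5507}$ ($Q = \frac{1}{324 - \frac{1}{17}} = \frac{1}{\frac{5507}{17}} = \frac{17}{5507} \approx 0.003087$)
$Q \left(-34\right) = \frac{17}{5507} \left(-34\right) = - \frac{578}{5507}$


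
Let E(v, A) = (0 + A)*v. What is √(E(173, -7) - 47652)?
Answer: I*√48863 ≈ 221.05*I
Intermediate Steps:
E(v, A) = A*v
√(E(173, -7) - 47652) = √(-7*173 - 47652) = √(-1211 - 47652) = √(-48863) = I*√48863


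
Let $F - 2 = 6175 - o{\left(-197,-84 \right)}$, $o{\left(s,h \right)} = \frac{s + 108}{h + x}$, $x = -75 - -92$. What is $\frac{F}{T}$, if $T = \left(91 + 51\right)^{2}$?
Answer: $\frac{206885}{675494} \approx 0.30627$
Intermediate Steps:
$x = 17$ ($x = -75 + 92 = 17$)
$o{\left(s,h \right)} = \frac{108 + s}{17 + h}$ ($o{\left(s,h \right)} = \frac{s + 108}{h + 17} = \frac{108 + s}{17 + h}$)
$F = \frac{413770}{67}$ ($F = 2 + \left(6175 - \frac{108 - 197}{17 - 84}\right) = 2 + \left(6175 - \frac{1}{-67} \left(-89\right)\right) = 2 + \left(6175 - \left(- \frac{1}{67}\right) \left(-89\right)\right) = 2 + \left(6175 - \frac{89}{67}\right) = 2 + \frac{413636}{67} = \frac{413770}{67} \approx 6175.7$)
$T = 20164$ ($T = 142^{2} = 20164$)
$\frac{F}{T} = \frac{413770}{67 \cdot 20164} = \frac{413770}{67} \cdot \frac{1}{20164} = \frac{206885}{675494}$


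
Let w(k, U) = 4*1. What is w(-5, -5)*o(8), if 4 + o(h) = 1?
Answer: -12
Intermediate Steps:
o(h) = -3 (o(h) = -4 + 1 = -3)
w(k, U) = 4
w(-5, -5)*o(8) = 4*(-3) = -12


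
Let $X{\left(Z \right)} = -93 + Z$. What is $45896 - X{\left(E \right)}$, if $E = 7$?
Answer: $45982$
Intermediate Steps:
$45896 - X{\left(E \right)} = 45896 - \left(-93 + 7\right) = 45896 - -86 = 45896 + 86 = 45982$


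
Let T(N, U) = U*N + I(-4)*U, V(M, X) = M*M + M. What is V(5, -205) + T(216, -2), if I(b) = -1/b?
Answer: -805/2 ≈ -402.50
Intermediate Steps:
V(M, X) = M + M**2 (V(M, X) = M**2 + M = M + M**2)
T(N, U) = U/4 + N*U (T(N, U) = U*N + (-1/(-4))*U = N*U + (-1*(-1/4))*U = N*U + U/4 = U/4 + N*U)
V(5, -205) + T(216, -2) = 5*(1 + 5) - 2*(1/4 + 216) = 5*6 - 2*865/4 = 30 - 865/2 = -805/2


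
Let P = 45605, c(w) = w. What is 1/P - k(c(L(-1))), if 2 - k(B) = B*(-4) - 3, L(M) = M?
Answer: -45604/45605 ≈ -0.99998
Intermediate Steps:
k(B) = 5 + 4*B (k(B) = 2 - (B*(-4) - 3) = 2 - (-4*B - 3) = 2 - (-3 - 4*B) = 2 + (3 + 4*B) = 5 + 4*B)
1/P - k(c(L(-1))) = 1/45605 - (5 + 4*(-1)) = 1/45605 - (5 - 4) = 1/45605 - 1*1 = 1/45605 - 1 = -45604/45605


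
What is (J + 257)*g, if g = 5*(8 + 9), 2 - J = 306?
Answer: -3995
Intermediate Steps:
J = -304 (J = 2 - 1*306 = 2 - 306 = -304)
g = 85 (g = 5*17 = 85)
(J + 257)*g = (-304 + 257)*85 = -47*85 = -3995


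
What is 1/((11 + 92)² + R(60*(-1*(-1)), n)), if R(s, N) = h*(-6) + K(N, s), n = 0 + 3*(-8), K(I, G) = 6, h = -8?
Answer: 1/10663 ≈ 9.3782e-5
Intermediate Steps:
n = -24 (n = 0 - 24 = -24)
R(s, N) = 54 (R(s, N) = -8*(-6) + 6 = 48 + 6 = 54)
1/((11 + 92)² + R(60*(-1*(-1)), n)) = 1/((11 + 92)² + 54) = 1/(103² + 54) = 1/(10609 + 54) = 1/10663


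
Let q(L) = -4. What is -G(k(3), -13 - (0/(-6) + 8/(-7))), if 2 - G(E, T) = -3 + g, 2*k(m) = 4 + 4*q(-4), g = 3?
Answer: -2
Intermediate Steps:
k(m) = -6 (k(m) = (4 + 4*(-4))/2 = (4 - 16)/2 = (½)*(-12) = -6)
G(E, T) = 2 (G(E, T) = 2 - (-3 + 3) = 2 - 1*0 = 2 + 0 = 2)
-G(k(3), -13 - (0/(-6) + 8/(-7))) = -1*2 = -2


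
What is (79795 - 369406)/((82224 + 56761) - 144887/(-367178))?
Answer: -106338787758/51032379217 ≈ -2.0838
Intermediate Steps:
(79795 - 369406)/((82224 + 56761) - 144887/(-367178)) = -289611/(138985 - 144887*(-1/367178)) = -289611/(138985 + 144887/367178) = -289611/51032379217/367178 = -289611*367178/51032379217 = -106338787758/51032379217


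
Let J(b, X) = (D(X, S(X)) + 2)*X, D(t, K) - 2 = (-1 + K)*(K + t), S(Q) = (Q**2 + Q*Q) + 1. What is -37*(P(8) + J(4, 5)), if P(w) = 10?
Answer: -519110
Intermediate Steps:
S(Q) = 1 + 2*Q**2 (S(Q) = (Q**2 + Q**2) + 1 = 2*Q**2 + 1 = 1 + 2*Q**2)
D(t, K) = 2 + (-1 + K)*(K + t)
J(b, X) = X*(3 + (1 + 2*X**2)**2 - X - 2*X**2 + X*(1 + 2*X**2)) (J(b, X) = ((2 + (1 + 2*X**2)**2 - (1 + 2*X**2) - X + (1 + 2*X**2)*X) + 2)*X = ((2 + (1 + 2*X**2)**2 + (-1 - 2*X**2) - X + X*(1 + 2*X**2)) + 2)*X = ((1 + (1 + 2*X**2)**2 - X - 2*X**2 + X*(1 + 2*X**2)) + 2)*X = (3 + (1 + 2*X**2)**2 - X - 2*X**2 + X*(1 + 2*X**2))*X = X*(3 + (1 + 2*X**2)**2 - X - 2*X**2 + X*(1 + 2*X**2)))
-37*(P(8) + J(4, 5)) = -37*(10 + 2*5*(2 + 5**2 + 5**3 + 2*5**4)) = -37*(10 + 2*5*(2 + 25 + 125 + 2*625)) = -37*(10 + 2*5*(2 + 25 + 125 + 1250)) = -37*(10 + 2*5*1402) = -37*(10 + 14020) = -37*14030 = -519110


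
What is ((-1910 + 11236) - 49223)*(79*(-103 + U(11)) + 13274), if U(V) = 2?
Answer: -211254615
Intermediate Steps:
((-1910 + 11236) - 49223)*(79*(-103 + U(11)) + 13274) = ((-1910 + 11236) - 49223)*(79*(-103 + 2) + 13274) = (9326 - 49223)*(79*(-101) + 13274) = -39897*(-7979 + 13274) = -39897*5295 = -211254615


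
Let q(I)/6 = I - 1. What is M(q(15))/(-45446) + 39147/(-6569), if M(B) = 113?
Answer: -1779816859/298534774 ≈ -5.9618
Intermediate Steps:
q(I) = -6 + 6*I (q(I) = 6*(I - 1) = 6*(-1 + I) = -6 + 6*I)
M(q(15))/(-45446) + 39147/(-6569) = 113/(-45446) + 39147/(-6569) = 113*(-1/45446) + 39147*(-1/6569) = -113/45446 - 39147/6569 = -1779816859/298534774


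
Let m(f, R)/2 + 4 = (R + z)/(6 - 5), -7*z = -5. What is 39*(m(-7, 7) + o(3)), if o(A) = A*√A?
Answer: 2028/7 + 117*√3 ≈ 492.36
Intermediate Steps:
z = 5/7 (z = -⅐*(-5) = 5/7 ≈ 0.71429)
m(f, R) = -46/7 + 2*R (m(f, R) = -8 + 2*((R + 5/7)/(6 - 5)) = -8 + 2*((5/7 + R)/1) = -8 + 2*((5/7 + R)*1) = -8 + 2*(5/7 + R) = -8 + (10/7 + 2*R) = -46/7 + 2*R)
o(A) = A^(3/2)
39*(m(-7, 7) + o(3)) = 39*((-46/7 + 2*7) + 3^(3/2)) = 39*((-46/7 + 14) + 3*√3) = 39*(52/7 + 3*√3) = 2028/7 + 117*√3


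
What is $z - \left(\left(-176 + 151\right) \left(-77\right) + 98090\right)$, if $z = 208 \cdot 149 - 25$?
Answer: $-69048$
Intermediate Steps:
$z = 30967$ ($z = 30992 - 25 = 30967$)
$z - \left(\left(-176 + 151\right) \left(-77\right) + 98090\right) = 30967 - \left(\left(-176 + 151\right) \left(-77\right) + 98090\right) = 30967 - \left(\left(-25\right) \left(-77\right) + 98090\right) = 30967 - \left(1925 + 98090\right) = 30967 - 100015 = -69048$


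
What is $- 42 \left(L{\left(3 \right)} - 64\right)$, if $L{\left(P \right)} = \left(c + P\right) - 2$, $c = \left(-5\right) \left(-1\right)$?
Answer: $2436$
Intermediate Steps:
$c = 5$
$L{\left(P \right)} = 3 + P$ ($L{\left(P \right)} = \left(5 + P\right) - 2 = 3 + P$)
$- 42 \left(L{\left(3 \right)} - 64\right) = - 42 \left(\left(3 + 3\right) - 64\right) = - 42 \left(6 - 64\right) = \left(-42\right) \left(-58\right) = 2436$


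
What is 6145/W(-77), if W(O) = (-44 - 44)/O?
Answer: 43015/8 ≈ 5376.9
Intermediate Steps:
W(O) = -88/O
6145/W(-77) = 6145/((-88/(-77))) = 6145/((-88*(-1/77))) = 6145/(8/7) = 6145*(7/8) = 43015/8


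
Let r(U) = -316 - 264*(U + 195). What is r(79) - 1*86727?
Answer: -159379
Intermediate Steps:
r(U) = -51796 - 264*U (r(U) = -316 - 264*(195 + U) = -316 + (-51480 - 264*U) = -51796 - 264*U)
r(79) - 1*86727 = (-51796 - 264*79) - 1*86727 = (-51796 - 20856) - 86727 = -72652 - 86727 = -159379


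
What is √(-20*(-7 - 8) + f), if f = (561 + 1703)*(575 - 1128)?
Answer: 2*I*√312923 ≈ 1118.8*I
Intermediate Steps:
f = -1251992 (f = 2264*(-553) = -1251992)
√(-20*(-7 - 8) + f) = √(-20*(-7 - 8) - 1251992) = √(-20*(-15) - 1251992) = √(300 - 1251992) = √(-1251692) = 2*I*√312923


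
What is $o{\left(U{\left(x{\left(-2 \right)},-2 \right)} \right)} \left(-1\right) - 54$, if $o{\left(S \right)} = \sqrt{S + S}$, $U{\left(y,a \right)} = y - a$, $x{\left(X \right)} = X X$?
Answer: $-54 - 2 \sqrt{3} \approx -57.464$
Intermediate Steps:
$x{\left(X \right)} = X^{2}$
$o{\left(S \right)} = \sqrt{2} \sqrt{S}$ ($o{\left(S \right)} = \sqrt{2 S} = \sqrt{2} \sqrt{S}$)
$o{\left(U{\left(x{\left(-2 \right)},-2 \right)} \right)} \left(-1\right) - 54 = \sqrt{2} \sqrt{\left(-2\right)^{2} - -2} \left(-1\right) - 54 = \sqrt{2} \sqrt{4 + 2} \left(-1\right) - 54 = \sqrt{2} \sqrt{6} \left(-1\right) - 54 = 2 \sqrt{3} \left(-1\right) - 54 = - 2 \sqrt{3} - 54 = -54 - 2 \sqrt{3}$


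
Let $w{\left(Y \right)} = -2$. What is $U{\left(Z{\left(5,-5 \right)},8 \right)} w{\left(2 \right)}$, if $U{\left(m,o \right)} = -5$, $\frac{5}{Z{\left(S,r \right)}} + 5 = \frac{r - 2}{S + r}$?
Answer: $10$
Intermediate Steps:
$Z{\left(S,r \right)} = \frac{5}{-5 + \frac{-2 + r}{S + r}}$ ($Z{\left(S,r \right)} = \frac{5}{-5 + \frac{r - 2}{S + r}} = \frac{5}{-5 + \frac{-2 + r}{S + r}}$)
$U{\left(Z{\left(5,-5 \right)},8 \right)} w{\left(2 \right)} = \left(-5\right) \left(-2\right) = 10$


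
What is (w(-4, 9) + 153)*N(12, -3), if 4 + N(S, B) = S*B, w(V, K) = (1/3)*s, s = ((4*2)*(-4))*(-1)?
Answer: -19640/3 ≈ -6546.7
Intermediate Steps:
s = 32 (s = (8*(-4))*(-1) = -32*(-1) = 32)
w(V, K) = 32/3 (w(V, K) = (1/3)*32 = (1*(⅓))*32 = (⅓)*32 = 32/3)
N(S, B) = -4 + B*S (N(S, B) = -4 + S*B = -4 + B*S)
(w(-4, 9) + 153)*N(12, -3) = (32/3 + 153)*(-4 - 3*12) = 491*(-4 - 36)/3 = (491/3)*(-40) = -19640/3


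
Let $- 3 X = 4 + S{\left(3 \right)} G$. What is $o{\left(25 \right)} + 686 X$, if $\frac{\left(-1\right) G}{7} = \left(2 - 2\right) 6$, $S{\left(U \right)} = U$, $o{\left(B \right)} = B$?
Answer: $- \frac{2669}{3} \approx -889.67$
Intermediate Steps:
$G = 0$ ($G = - 7 \left(2 - 2\right) 6 = - 7 \cdot 0 \cdot 6 = \left(-7\right) 0 = 0$)
$X = - \frac{4}{3}$ ($X = - \frac{4 + 3 \cdot 0}{3} = - \frac{4 + 0}{3} = \left(- \frac{1}{3}\right) 4 = - \frac{4}{3} \approx -1.3333$)
$o{\left(25 \right)} + 686 X = 25 + 686 \left(- \frac{4}{3}\right) = 25 - \frac{2744}{3} = - \frac{2669}{3}$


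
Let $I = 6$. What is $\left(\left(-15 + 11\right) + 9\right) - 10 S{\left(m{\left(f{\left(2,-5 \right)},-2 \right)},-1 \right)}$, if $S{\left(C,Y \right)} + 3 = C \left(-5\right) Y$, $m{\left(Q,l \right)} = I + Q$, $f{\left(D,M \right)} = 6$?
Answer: $-565$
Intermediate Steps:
$m{\left(Q,l \right)} = 6 + Q$
$S{\left(C,Y \right)} = -3 - 5 C Y$ ($S{\left(C,Y \right)} = -3 + C \left(-5\right) Y = -3 + - 5 C Y = -3 - 5 C Y$)
$\left(\left(-15 + 11\right) + 9\right) - 10 S{\left(m{\left(f{\left(2,-5 \right)},-2 \right)},-1 \right)} = \left(\left(-15 + 11\right) + 9\right) - 10 \left(-3 - 5 \left(6 + 6\right) \left(-1\right)\right) = \left(-4 + 9\right) - 10 \left(-3 - 60 \left(-1\right)\right) = 5 - 10 \left(-3 + 60\right) = 5 - 570 = -565$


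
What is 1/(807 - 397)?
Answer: 1/410 ≈ 0.0024390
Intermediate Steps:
1/(807 - 397) = 1/410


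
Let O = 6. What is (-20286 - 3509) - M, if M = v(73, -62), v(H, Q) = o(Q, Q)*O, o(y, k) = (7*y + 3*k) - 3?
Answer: -20057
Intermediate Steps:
o(y, k) = -3 + 3*k + 7*y (o(y, k) = (3*k + 7*y) - 3 = -3 + 3*k + 7*y)
v(H, Q) = -18 + 60*Q (v(H, Q) = (-3 + 3*Q + 7*Q)*6 = (-3 + 10*Q)*6 = -18 + 60*Q)
M = -3738 (M = -18 + 60*(-62) = -18 - 3720 = -3738)
(-20286 - 3509) - M = (-20286 - 3509) - 1*(-3738) = -23795 + 3738 = -20057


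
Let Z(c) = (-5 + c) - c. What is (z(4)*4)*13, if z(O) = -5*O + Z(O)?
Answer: -1300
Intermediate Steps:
Z(c) = -5
z(O) = -5 - 5*O (z(O) = -5*O - 5 = -5 - 5*O)
(z(4)*4)*13 = ((-5 - 5*4)*4)*13 = ((-5 - 20)*4)*13 = -25*4*13 = -100*13 = -1300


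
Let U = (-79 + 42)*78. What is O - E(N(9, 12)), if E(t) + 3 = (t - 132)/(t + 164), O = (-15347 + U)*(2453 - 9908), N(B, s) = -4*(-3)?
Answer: 2990394411/22 ≈ 1.3593e+8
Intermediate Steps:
N(B, s) = 12
U = -2886 (U = -37*78 = -2886)
O = 135927015 (O = (-15347 - 2886)*(2453 - 9908) = -18233*(-7455) = 135927015)
E(t) = -3 + (-132 + t)/(164 + t) (E(t) = -3 + (t - 132)/(t + 164) = -3 + (-132 + t)/(164 + t))
O - E(N(9, 12)) = 135927015 - 2*(-312 - 1*12)/(164 + 12) = 135927015 - 2*(-312 - 12)/176 = 135927015 - 2*(-324)/176 = 135927015 - 1*(-81/22) = 135927015 + 81/22 = 2990394411/22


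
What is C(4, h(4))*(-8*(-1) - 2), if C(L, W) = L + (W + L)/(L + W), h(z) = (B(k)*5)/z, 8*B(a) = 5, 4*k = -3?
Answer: 30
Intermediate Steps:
k = -3/4 (k = (1/4)*(-3) = -3/4 ≈ -0.75000)
B(a) = 5/8 (B(a) = (1/8)*5 = 5/8)
h(z) = 25/(8*z) (h(z) = ((5/8)*5)/z = 25/(8*z))
C(L, W) = 1 + L (C(L, W) = L + (L + W)/(L + W) = L + 1 = 1 + L)
C(4, h(4))*(-8*(-1) - 2) = (1 + 4)*(-8*(-1) - 2) = 5*(8 - 2) = 5*6 = 30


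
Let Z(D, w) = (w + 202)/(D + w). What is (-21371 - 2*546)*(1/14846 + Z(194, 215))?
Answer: -139072723433/6072014 ≈ -22904.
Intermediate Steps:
Z(D, w) = (202 + w)/(D + w)
(-21371 - 2*546)*(1/14846 + Z(194, 215)) = (-21371 - 2*546)*(1/14846 + (202 + 215)/(194 + 215)) = (-21371 - 1092)*(1/14846 + 417/409) = -22463*(1/14846 + (1/409)*417) = -22463*(1/14846 + 417/409) = -22463*6191191/6072014 = -139072723433/6072014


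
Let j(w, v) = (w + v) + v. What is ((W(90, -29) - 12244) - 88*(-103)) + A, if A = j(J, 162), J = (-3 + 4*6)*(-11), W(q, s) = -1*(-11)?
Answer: -3076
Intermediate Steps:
W(q, s) = 11
J = -231 (J = (-3 + 24)*(-11) = 21*(-11) = -231)
j(w, v) = w + 2*v (j(w, v) = (v + w) + v = w + 2*v)
A = 93 (A = -231 + 2*162 = -231 + 324 = 93)
((W(90, -29) - 12244) - 88*(-103)) + A = ((11 - 12244) - 88*(-103)) + 93 = (-12233 + 9064) + 93 = -3169 + 93 = -3076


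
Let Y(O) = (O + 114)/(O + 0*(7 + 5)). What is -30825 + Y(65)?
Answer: -2003446/65 ≈ -30822.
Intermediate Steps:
Y(O) = (114 + O)/O (Y(O) = (114 + O)/(O + 0*12) = (114 + O)/(O + 0) = (114 + O)/O)
-30825 + Y(65) = -30825 + (114 + 65)/65 = -30825 + (1/65)*179 = -30825 + 179/65 = -2003446/65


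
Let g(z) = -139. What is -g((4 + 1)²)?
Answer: 139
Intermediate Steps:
-g((4 + 1)²) = -1*(-139) = 139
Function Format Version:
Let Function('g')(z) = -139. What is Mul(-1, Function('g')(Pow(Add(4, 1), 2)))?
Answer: 139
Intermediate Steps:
Mul(-1, Function('g')(Pow(Add(4, 1), 2))) = Mul(-1, -139) = 139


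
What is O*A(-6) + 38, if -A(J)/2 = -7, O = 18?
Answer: 290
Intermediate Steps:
A(J) = 14 (A(J) = -2*(-7) = 14)
O*A(-6) + 38 = 18*14 + 38 = 252 + 38 = 290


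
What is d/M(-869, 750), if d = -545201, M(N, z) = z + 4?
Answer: -545201/754 ≈ -723.08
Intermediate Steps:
M(N, z) = 4 + z
d/M(-869, 750) = -545201/(4 + 750) = -545201/754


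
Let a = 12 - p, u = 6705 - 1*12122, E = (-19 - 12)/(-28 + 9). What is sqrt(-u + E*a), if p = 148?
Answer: sqrt(1875433)/19 ≈ 72.077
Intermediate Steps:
E = 31/19 (E = -31/(-19) = -31*(-1/19) = 31/19 ≈ 1.6316)
u = -5417 (u = 6705 - 12122 = -5417)
a = -136 (a = 12 - 1*148 = 12 - 148 = -136)
sqrt(-u + E*a) = sqrt(-1*(-5417) + (31/19)*(-136)) = sqrt(5417 - 4216/19) = sqrt(98707/19) = sqrt(1875433)/19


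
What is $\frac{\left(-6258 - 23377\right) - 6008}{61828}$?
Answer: $- \frac{35643}{61828} \approx -0.57649$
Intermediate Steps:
$\frac{\left(-6258 - 23377\right) - 6008}{61828} = \left(-29635 - 6008\right) \frac{1}{61828} = \left(-35643\right) \frac{1}{61828} = - \frac{35643}{61828}$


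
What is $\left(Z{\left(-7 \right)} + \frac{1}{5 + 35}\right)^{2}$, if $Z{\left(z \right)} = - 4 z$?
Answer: $\frac{1256641}{1600} \approx 785.4$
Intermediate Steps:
$\left(Z{\left(-7 \right)} + \frac{1}{5 + 35}\right)^{2} = \left(\left(-4\right) \left(-7\right) + \frac{1}{5 + 35}\right)^{2} = \left(28 + \frac{1}{40}\right)^{2} = \left(\frac{1121}{40}\right)^{2} = \frac{1256641}{1600}$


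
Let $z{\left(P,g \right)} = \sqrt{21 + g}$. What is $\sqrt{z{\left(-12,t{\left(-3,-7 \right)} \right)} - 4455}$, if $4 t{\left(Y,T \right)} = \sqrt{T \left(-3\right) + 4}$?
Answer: $\frac{\sqrt{-17820 + 2 \sqrt{89}}}{2} \approx 66.71 i$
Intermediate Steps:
$t{\left(Y,T \right)} = \frac{\sqrt{4 - 3 T}}{4}$ ($t{\left(Y,T \right)} = \frac{\sqrt{T \left(-3\right) + 4}}{4} = \frac{\sqrt{- 3 T + 4}}{4} = \frac{\sqrt{4 - 3 T}}{4}$)
$\sqrt{z{\left(-12,t{\left(-3,-7 \right)} \right)} - 4455} = \sqrt{\sqrt{21 + \frac{\sqrt{4 - -21}}{4}} - 4455} = \sqrt{\sqrt{21 + \frac{\sqrt{4 + 21}}{4}} - 4455} = \sqrt{\sqrt{21 + \frac{\sqrt{25}}{4}} - 4455} = \sqrt{\sqrt{21 + \frac{1}{4} \cdot 5} - 4455} = \sqrt{\sqrt{21 + \frac{5}{4}} - 4455} = \sqrt{\sqrt{\frac{89}{4}} - 4455} = \sqrt{\frac{\sqrt{89}}{2} - 4455} = \sqrt{-4455 + \frac{\sqrt{89}}{2}}$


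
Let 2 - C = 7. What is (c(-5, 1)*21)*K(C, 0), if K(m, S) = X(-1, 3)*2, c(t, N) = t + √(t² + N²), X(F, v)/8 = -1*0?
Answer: 0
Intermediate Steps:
C = -5 (C = 2 - 1*7 = 2 - 7 = -5)
X(F, v) = 0 (X(F, v) = 8*(-1*0) = 8*0 = 0)
c(t, N) = t + √(N² + t²)
K(m, S) = 0 (K(m, S) = 0*2 = 0)
(c(-5, 1)*21)*K(C, 0) = ((-5 + √(1² + (-5)²))*21)*0 = ((-5 + √(1 + 25))*21)*0 = ((-5 + √26)*21)*0 = (-105 + 21*√26)*0 = 0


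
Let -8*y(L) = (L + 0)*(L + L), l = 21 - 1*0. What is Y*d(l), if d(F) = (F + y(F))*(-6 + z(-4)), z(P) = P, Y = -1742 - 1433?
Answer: -5667375/2 ≈ -2.8337e+6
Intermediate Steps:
Y = -3175
l = 21 (l = 21 + 0 = 21)
y(L) = -L²/4 (y(L) = -(L + 0)*(L + L)/8 = -L*2*L/8 = -L²/4)
d(F) = -10*F + 5*F²/2 (d(F) = (F - F²/4)*(-6 - 4) = (F - F²/4)*(-10) = -10*F + 5*F²/2)
Y*d(l) = -15875*21*(-4 + 21)/2 = -15875*21*17/2 = -3175*1785/2 = -5667375/2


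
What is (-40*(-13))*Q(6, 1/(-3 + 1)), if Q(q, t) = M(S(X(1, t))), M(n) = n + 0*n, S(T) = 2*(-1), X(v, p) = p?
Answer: -1040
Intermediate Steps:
S(T) = -2
M(n) = n (M(n) = n + 0 = n)
Q(q, t) = -2
(-40*(-13))*Q(6, 1/(-3 + 1)) = -40*(-13)*(-2) = 520*(-2) = -1040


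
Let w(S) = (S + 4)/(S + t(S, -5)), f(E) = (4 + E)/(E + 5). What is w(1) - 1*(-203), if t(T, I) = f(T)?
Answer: 2263/11 ≈ 205.73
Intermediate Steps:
f(E) = (4 + E)/(5 + E)
t(T, I) = (4 + T)/(5 + T)
w(S) = (4 + S)/(S + (4 + S)/(5 + S)) (w(S) = (S + 4)/(S + (4 + S)/(5 + S)) = (4 + S)/(S + (4 + S)/(5 + S)))
w(1) - 1*(-203) = (4 + 1)*(5 + 1)/(4 + 1 + 1*(5 + 1)) - 1*(-203) = 5*6/(4 + 1 + 1*6) + 203 = 5*6/(4 + 1 + 6) + 203 = 5*6/11 + 203 = (1/11)*5*6 + 203 = 30/11 + 203 = 2263/11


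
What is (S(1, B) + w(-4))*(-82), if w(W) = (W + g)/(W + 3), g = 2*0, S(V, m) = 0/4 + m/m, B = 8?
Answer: -410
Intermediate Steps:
S(V, m) = 1 (S(V, m) = 0*(¼) + 1 = 0 + 1 = 1)
g = 0
w(W) = W/(3 + W) (w(W) = (W + 0)/(W + 3) = W/(3 + W))
(S(1, B) + w(-4))*(-82) = (1 - 4/(3 - 4))*(-82) = (1 - 4/(-1))*(-82) = (1 - 4*(-1))*(-82) = (1 + 4)*(-82) = 5*(-82) = -410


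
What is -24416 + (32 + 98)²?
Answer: -7516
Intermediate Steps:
-24416 + (32 + 98)² = -24416 + 130² = -24416 + 16900 = -7516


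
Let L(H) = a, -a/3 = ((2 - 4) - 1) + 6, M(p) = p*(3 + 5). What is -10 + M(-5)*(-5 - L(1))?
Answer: -170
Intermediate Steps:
M(p) = 8*p (M(p) = p*8 = 8*p)
a = -9 (a = -3*(((2 - 4) - 1) + 6) = -3*((-2 - 1) + 6) = -3*(-3 + 6) = -3*3 = -9)
L(H) = -9
-10 + M(-5)*(-5 - L(1)) = -10 + (8*(-5))*(-5 - 1*(-9)) = -10 - 40*(-5 + 9) = -10 - 40*4 = -10 - 160 = -170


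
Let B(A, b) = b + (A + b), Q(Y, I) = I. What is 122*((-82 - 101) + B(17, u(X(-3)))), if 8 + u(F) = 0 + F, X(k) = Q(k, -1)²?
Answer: -21960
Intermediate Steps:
X(k) = 1 (X(k) = (-1)² = 1)
u(F) = -8 + F (u(F) = -8 + (0 + F) = -8 + F)
B(A, b) = A + 2*b
122*((-82 - 101) + B(17, u(X(-3)))) = 122*((-82 - 101) + (17 + 2*(-8 + 1))) = 122*(-183 + (17 + 2*(-7))) = 122*(-183 + (17 - 14)) = 122*(-183 + 3) = 122*(-180) = -21960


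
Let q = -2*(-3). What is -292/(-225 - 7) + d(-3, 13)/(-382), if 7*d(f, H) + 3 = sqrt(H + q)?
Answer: 48844/38773 - sqrt(19)/2674 ≈ 1.2581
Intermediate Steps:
q = 6
d(f, H) = -3/7 + sqrt(6 + H)/7 (d(f, H) = -3/7 + sqrt(H + 6)/7 = -3/7 + sqrt(6 + H)/7)
-292/(-225 - 7) + d(-3, 13)/(-382) = -292/(-225 - 7) + (-3/7 + sqrt(6 + 13)/7)/(-382) = -292/(-232) + (-3/7 + sqrt(19)/7)*(-1/382) = -292*(-1/232) + (3/2674 - sqrt(19)/2674) = 73/58 + (3/2674 - sqrt(19)/2674) = 48844/38773 - sqrt(19)/2674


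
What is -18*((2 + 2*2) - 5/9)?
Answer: -98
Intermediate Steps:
-18*((2 + 2*2) - 5/9) = -18*((2 + 4) - 5*⅑) = -18*(6 - 5/9) = -18*49/9 = -98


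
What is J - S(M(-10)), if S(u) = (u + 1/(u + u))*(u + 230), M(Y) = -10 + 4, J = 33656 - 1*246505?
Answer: -634459/3 ≈ -2.1149e+5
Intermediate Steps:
J = -212849 (J = 33656 - 246505 = -212849)
M(Y) = -6
S(u) = (230 + u)*(u + 1/(2*u)) (S(u) = (u + 1/(2*u))*(230 + u) = (230 + u)*(u + 1/(2*u)))
J - S(M(-10)) = -212849 - (½ + (-6)² + 115/(-6) + 230*(-6)) = -212849 - (½ + 36 + 115*(-⅙) - 1380) = -212849 - (½ + 36 - 115/6 - 1380) = -212849 - 1*(-4088/3) = -212849 + 4088/3 = -634459/3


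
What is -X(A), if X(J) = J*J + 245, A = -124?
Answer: -15621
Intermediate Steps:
X(J) = 245 + J² (X(J) = J² + 245 = 245 + J²)
-X(A) = -(245 + (-124)²) = -(245 + 15376) = -1*15621 = -15621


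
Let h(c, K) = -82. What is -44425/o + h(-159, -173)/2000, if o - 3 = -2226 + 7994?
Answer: -44661611/5771000 ≈ -7.7390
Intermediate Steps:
o = 5771 (o = 3 + (-2226 + 7994) = 3 + 5768 = 5771)
-44425/o + h(-159, -173)/2000 = -44425/5771 - 82/2000 = -44425*1/5771 - 82*1/2000 = -44425/5771 - 41/1000 = -44661611/5771000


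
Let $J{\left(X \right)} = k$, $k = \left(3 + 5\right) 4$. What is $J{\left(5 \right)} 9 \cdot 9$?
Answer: $2592$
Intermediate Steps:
$k = 32$ ($k = 8 \cdot 4 = 32$)
$J{\left(X \right)} = 32$
$J{\left(5 \right)} 9 \cdot 9 = 32 \cdot 9 \cdot 9 = 288 \cdot 9 = 2592$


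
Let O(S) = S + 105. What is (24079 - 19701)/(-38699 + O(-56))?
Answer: -2189/19325 ≈ -0.11327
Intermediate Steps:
O(S) = 105 + S
(24079 - 19701)/(-38699 + O(-56)) = (24079 - 19701)/(-38699 + (105 - 56)) = 4378/(-38699 + 49) = 4378/(-38650) = 4378*(-1/38650) = -2189/19325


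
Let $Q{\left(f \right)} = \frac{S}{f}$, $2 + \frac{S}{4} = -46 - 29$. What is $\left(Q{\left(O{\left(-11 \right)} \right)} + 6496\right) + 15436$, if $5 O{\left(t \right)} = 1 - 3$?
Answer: $22702$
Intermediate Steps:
$S = -308$ ($S = -8 + 4 \left(-46 - 29\right) = -8 + 4 \left(-75\right) = -8 - 300 = -308$)
$O{\left(t \right)} = - \frac{2}{5}$ ($O{\left(t \right)} = \frac{1 - 3}{5} = \frac{1}{5} \left(-2\right) = - \frac{2}{5}$)
$Q{\left(f \right)} = - \frac{308}{f}$
$\left(Q{\left(O{\left(-11 \right)} \right)} + 6496\right) + 15436 = \left(- \frac{308}{- \frac{2}{5}} + 6496\right) + 15436 = \left(\left(-308\right) \left(- \frac{5}{2}\right) + 6496\right) + 15436 = \left(770 + 6496\right) + 15436 = 7266 + 15436 = 22702$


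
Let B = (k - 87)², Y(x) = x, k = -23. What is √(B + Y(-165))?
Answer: √11935 ≈ 109.25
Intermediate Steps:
B = 12100 (B = (-23 - 87)² = (-110)² = 12100)
√(B + Y(-165)) = √(12100 - 165) = √11935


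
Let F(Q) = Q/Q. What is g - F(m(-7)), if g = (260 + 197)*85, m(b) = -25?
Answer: 38844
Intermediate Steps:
F(Q) = 1
g = 38845 (g = 457*85 = 38845)
g - F(m(-7)) = 38845 - 1*1 = 38845 - 1 = 38844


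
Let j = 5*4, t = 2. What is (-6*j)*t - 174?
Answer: -414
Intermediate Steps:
j = 20
(-6*j)*t - 174 = -6*20*2 - 174 = -120*2 - 174 = -240 - 174 = -414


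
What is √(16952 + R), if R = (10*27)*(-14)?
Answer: 2*√3293 ≈ 114.77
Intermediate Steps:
R = -3780 (R = 270*(-14) = -3780)
√(16952 + R) = √(16952 - 3780) = √13172 = 2*√3293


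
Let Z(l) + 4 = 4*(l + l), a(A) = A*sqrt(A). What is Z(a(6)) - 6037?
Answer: -6041 + 48*sqrt(6) ≈ -5923.4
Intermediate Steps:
a(A) = A**(3/2)
Z(l) = -4 + 8*l (Z(l) = -4 + 4*(l + l) = -4 + 4*(2*l) = -4 + 8*l)
Z(a(6)) - 6037 = (-4 + 8*6**(3/2)) - 6037 = (-4 + 8*(6*sqrt(6))) - 6037 = (-4 + 48*sqrt(6)) - 6037 = -6041 + 48*sqrt(6)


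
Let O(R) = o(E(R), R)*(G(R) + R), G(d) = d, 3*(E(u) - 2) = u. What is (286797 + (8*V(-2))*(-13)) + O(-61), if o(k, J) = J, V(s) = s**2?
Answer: 293823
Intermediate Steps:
E(u) = 2 + u/3
O(R) = 2*R**2 (O(R) = R*(R + R) = R*(2*R) = 2*R**2)
(286797 + (8*V(-2))*(-13)) + O(-61) = (286797 + (8*(-2)**2)*(-13)) + 2*(-61)**2 = (286797 + (8*4)*(-13)) + 2*3721 = (286797 + 32*(-13)) + 7442 = (286797 - 416) + 7442 = 286381 + 7442 = 293823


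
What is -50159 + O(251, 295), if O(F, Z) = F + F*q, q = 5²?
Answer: -43633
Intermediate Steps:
q = 25
O(F, Z) = 26*F (O(F, Z) = F + F*25 = F + 25*F = 26*F)
-50159 + O(251, 295) = -50159 + 26*251 = -50159 + 6526 = -43633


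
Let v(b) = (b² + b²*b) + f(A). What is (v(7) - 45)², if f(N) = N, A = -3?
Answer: 118336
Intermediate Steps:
v(b) = -3 + b² + b³ (v(b) = (b² + b²*b) - 3 = (b² + b³) - 3 = -3 + b² + b³)
(v(7) - 45)² = ((-3 + 7² + 7³) - 45)² = ((-3 + 49 + 343) - 45)² = (389 - 45)² = 344² = 118336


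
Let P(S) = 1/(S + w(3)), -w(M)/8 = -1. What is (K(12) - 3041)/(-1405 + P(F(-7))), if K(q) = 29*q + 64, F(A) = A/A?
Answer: 23661/12644 ≈ 1.8713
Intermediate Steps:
F(A) = 1
w(M) = 8 (w(M) = -8*(-1) = 8)
K(q) = 64 + 29*q
P(S) = 1/(8 + S) (P(S) = 1/(S + 8) = 1/(8 + S))
(K(12) - 3041)/(-1405 + P(F(-7))) = ((64 + 29*12) - 3041)/(-1405 + 1/(8 + 1)) = ((64 + 348) - 3041)/(-1405 + 1/9) = (412 - 3041)/(-1405 + ⅑) = -2629/(-12644/9) = -2629*(-9/12644) = 23661/12644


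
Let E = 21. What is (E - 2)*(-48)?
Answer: -912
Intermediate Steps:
(E - 2)*(-48) = (21 - 2)*(-48) = 19*(-48) = -912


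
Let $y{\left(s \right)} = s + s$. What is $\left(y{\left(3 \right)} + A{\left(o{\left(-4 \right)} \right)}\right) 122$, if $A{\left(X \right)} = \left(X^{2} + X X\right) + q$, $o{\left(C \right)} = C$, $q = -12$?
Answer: $3172$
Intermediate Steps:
$A{\left(X \right)} = -12 + 2 X^{2}$ ($A{\left(X \right)} = \left(X^{2} + X X\right) - 12 = \left(X^{2} + X^{2}\right) - 12 = 2 X^{2} - 12 = -12 + 2 X^{2}$)
$y{\left(s \right)} = 2 s$
$\left(y{\left(3 \right)} + A{\left(o{\left(-4 \right)} \right)}\right) 122 = \left(2 \cdot 3 - \left(12 - 2 \left(-4\right)^{2}\right)\right) 122 = \left(6 + \left(-12 + 2 \cdot 16\right)\right) 122 = \left(6 + \left(-12 + 32\right)\right) 122 = \left(6 + 20\right) 122 = 26 \cdot 122 = 3172$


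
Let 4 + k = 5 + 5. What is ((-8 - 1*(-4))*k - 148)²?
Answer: 29584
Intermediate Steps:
k = 6 (k = -4 + (5 + 5) = -4 + 10 = 6)
((-8 - 1*(-4))*k - 148)² = ((-8 - 1*(-4))*6 - 148)² = ((-8 + 4)*6 - 148)² = (-4*6 - 148)² = (-24 - 148)² = (-172)² = 29584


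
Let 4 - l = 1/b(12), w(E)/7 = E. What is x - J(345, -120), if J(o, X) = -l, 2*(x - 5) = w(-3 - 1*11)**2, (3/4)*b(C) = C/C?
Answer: 19241/4 ≈ 4810.3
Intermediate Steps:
w(E) = 7*E
b(C) = 4/3 (b(C) = 4*(C/C)/3 = (4/3)*1 = 4/3)
x = 4807 (x = 5 + (7*(-3 - 1*11))**2/2 = 5 + (7*(-3 - 11))**2/2 = 5 + (7*(-14))**2/2 = 5 + (1/2)*(-98)**2 = 5 + (1/2)*9604 = 5 + 4802 = 4807)
l = 13/4 (l = 4 - 1/4/3 = 4 - 1*3/4 = 4 - 3/4 = 13/4 ≈ 3.2500)
J(o, X) = -13/4 (J(o, X) = -1*13/4 = -13/4)
x - J(345, -120) = 4807 - 1*(-13/4) = 4807 + 13/4 = 19241/4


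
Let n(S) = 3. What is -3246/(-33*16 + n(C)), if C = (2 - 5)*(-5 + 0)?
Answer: 1082/175 ≈ 6.1829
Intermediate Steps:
C = 15 (C = -3*(-5) = 15)
-3246/(-33*16 + n(C)) = -3246/(-33*16 + 3) = -3246/(-528 + 3) = -3246/(-525) = -3246*(-1/525) = 1082/175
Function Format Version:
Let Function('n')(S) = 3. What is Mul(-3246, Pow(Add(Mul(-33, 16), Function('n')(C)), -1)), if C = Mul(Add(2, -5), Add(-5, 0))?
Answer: Rational(1082, 175) ≈ 6.1829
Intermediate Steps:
C = 15 (C = Mul(-3, -5) = 15)
Mul(-3246, Pow(Add(Mul(-33, 16), Function('n')(C)), -1)) = Mul(-3246, Pow(Add(Mul(-33, 16), 3), -1)) = Mul(-3246, Pow(Add(-528, 3), -1)) = Mul(-3246, Pow(-525, -1)) = Mul(-3246, Rational(-1, 525)) = Rational(1082, 175)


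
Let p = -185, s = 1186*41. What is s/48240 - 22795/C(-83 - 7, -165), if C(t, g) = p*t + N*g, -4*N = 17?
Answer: -34121189/111603240 ≈ -0.30574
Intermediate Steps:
N = -17/4 (N = -¼*17 = -17/4 ≈ -4.2500)
s = 48626
C(t, g) = -185*t - 17*g/4
s/48240 - 22795/C(-83 - 7, -165) = 48626/48240 - 22795/(-185*(-83 - 7) - 17/4*(-165)) = 48626*(1/48240) - 22795/(-185*(-90) + 2805/4) = 24313/24120 - 22795/(16650 + 2805/4) = 24313/24120 - 22795/69405/4 = 24313/24120 - 22795*4/69405 = 24313/24120 - 18236/13881 = -34121189/111603240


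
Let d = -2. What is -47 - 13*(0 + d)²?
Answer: -99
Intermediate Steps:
-47 - 13*(0 + d)² = -47 - 13*(0 - 2)² = -47 - 13*(-2)² = -47 - 13*4 = -47 - 52 = -99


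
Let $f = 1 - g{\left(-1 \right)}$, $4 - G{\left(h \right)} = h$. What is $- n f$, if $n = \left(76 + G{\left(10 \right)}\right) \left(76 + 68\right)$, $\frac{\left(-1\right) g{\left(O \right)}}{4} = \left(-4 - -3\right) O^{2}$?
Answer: $30240$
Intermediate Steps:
$G{\left(h \right)} = 4 - h$
$g{\left(O \right)} = 4 O^{2}$ ($g{\left(O \right)} = - 4 \left(-4 - -3\right) O^{2} = - 4 \left(-4 + 3\right) O^{2} = - 4 \left(- O^{2}\right) = 4 O^{2}$)
$n = 10080$ ($n = \left(76 + \left(4 - 10\right)\right) \left(76 + 68\right) = \left(76 + \left(4 - 10\right)\right) 144 = \left(76 - 6\right) 144 = 70 \cdot 144 = 10080$)
$f = -3$ ($f = 1 - 4 \left(-1\right)^{2} = 1 - 4 \cdot 1 = 1 - 4 = -3$)
$- n f = - 10080 \left(-3\right) = \left(-1\right) \left(-30240\right) = 30240$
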